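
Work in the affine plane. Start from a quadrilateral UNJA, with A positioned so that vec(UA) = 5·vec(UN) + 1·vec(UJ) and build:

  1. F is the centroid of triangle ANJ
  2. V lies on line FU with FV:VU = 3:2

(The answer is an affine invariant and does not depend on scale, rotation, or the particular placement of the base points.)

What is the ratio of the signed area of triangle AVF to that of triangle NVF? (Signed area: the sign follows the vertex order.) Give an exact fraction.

[AVF]:[NVF] = 2

Set U = (0, 0), N = (1, 0), J = (0, 1), A = (5, 1); any affine frame gives the same invariant.
1. F is the centroid of triangle ANJ ⇒ F = (2, 2/3)
2. V lies on line FU with FV:VU = 3:2 ⇒ V = (4/5, 4/15)
2·[AVF] = -4/5, 2·[NVF] = -2/5
[AVF]:[NVF] = -4/5:-2/5 = 2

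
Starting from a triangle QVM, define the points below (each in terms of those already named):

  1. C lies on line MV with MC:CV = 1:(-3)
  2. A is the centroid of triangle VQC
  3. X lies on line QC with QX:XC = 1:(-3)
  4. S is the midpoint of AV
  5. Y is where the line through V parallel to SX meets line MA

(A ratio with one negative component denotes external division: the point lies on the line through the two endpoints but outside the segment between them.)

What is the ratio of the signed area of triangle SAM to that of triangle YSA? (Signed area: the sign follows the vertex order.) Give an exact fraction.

[SAM]:[YSA] = -1/3

Assign Q = (0, 0), V = (1, 0), M = (0, 1) — the answer is frame-independent, so this choice is without loss of generality.
1. C lies on line MV with MC:CV = 1:(-3) ⇒ C = (-1/2, 3/2)
2. A is the centroid of triangle VQC ⇒ A = (1/6, 1/2)
3. X lies on line QC with QX:XC = 1:(-3) ⇒ X = (1/4, -3/4)
4. S is the midpoint of AV ⇒ S = (7/12, 1/4)
5. Y is where the line through V parallel to SX meets line MA ⇒ Y = (2/3, -1)
2·[SAM] = -1/6, 2·[YSA] = 1/2
[SAM]:[YSA] = -1/6:1/2 = -1/3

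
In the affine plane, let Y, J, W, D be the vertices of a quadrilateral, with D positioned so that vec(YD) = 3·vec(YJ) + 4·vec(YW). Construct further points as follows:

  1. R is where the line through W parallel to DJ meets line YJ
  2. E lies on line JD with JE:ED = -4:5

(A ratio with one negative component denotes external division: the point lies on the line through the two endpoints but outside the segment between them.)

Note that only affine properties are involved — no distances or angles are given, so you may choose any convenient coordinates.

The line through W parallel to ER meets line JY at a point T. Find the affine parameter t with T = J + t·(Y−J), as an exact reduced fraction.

Assign Y = (0, 0), J = (1, 0), W = (0, 1), D = (3, 4) — the answer is frame-independent, so this choice is without loss of generality.
1. R is where the line through W parallel to DJ meets line YJ ⇒ R = (-1/2, 0)
2. E lies on line JD with JE:ED = -4:5 ⇒ E = (-7, -16)
through W parallel to ER: direction (13/2, 16); meets JY at T = (-13/32, 0)
T = J + t·(Y−J) with t = 45/32

t = 45/32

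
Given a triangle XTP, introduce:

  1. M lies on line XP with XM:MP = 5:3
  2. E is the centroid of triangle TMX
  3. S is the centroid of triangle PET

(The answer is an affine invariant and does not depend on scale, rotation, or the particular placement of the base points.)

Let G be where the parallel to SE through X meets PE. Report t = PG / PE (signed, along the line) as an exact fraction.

t = 8/11

Work in coordinates with X = (0, 0), T = (1, 0), P = (0, 1).
1. M lies on line XP with XM:MP = 5:3 ⇒ M = (0, 5/8)
2. E is the centroid of triangle TMX ⇒ E = (1/3, 5/24)
3. S is the centroid of triangle PET ⇒ S = (4/9, 29/72)
through X parallel to SE: direction (-1/9, -7/36); meets PE at G = (8/33, 14/33)
G = P + t·(E−P) with t = 8/11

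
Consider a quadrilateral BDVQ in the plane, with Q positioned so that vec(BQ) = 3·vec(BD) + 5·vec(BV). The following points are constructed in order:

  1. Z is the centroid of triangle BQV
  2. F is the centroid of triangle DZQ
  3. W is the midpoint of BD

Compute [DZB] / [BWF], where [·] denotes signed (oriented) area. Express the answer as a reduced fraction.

[DZB]:[BWF] = 12/7

Assign B = (0, 0), D = (1, 0), V = (0, 1), Q = (3, 5) — the answer is frame-independent, so this choice is without loss of generality.
1. Z is the centroid of triangle BQV ⇒ Z = (1, 2)
2. F is the centroid of triangle DZQ ⇒ F = (5/3, 7/3)
3. W is the midpoint of BD ⇒ W = (1/2, 0)
2·[DZB] = 2, 2·[BWF] = 7/6
[DZB]:[BWF] = 2:7/6 = 12/7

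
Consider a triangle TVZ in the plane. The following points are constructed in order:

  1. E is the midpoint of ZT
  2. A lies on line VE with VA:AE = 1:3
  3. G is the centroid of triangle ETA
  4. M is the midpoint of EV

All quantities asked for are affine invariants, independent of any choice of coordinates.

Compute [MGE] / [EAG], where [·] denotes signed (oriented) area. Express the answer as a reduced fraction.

Assign T = (0, 0), V = (1, 0), Z = (0, 1) — the answer is frame-independent, so this choice is without loss of generality.
1. E is the midpoint of ZT ⇒ E = (0, 1/2)
2. A lies on line VE with VA:AE = 1:3 ⇒ A = (3/4, 1/8)
3. G is the centroid of triangle ETA ⇒ G = (1/4, 5/24)
4. M is the midpoint of EV ⇒ M = (1/2, 1/4)
2·[MGE] = -1/12, 2·[EAG] = -1/8
[MGE]:[EAG] = -1/12:-1/8 = 2/3

[MGE]:[EAG] = 2/3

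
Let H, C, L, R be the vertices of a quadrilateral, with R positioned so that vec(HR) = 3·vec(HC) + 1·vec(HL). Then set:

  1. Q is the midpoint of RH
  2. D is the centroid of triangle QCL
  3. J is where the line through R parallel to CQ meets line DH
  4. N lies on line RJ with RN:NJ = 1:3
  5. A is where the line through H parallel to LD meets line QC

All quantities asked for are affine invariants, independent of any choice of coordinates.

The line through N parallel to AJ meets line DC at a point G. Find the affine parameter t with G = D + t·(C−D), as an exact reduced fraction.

Work in coordinates with H = (0, 0), C = (1, 0), L = (0, 1), R = (3, 1).
1. Q is the midpoint of RH ⇒ Q = (3/2, 1/2)
2. D is the centroid of triangle QCL ⇒ D = (5/6, 1/2)
3. J is where the line through R parallel to CQ meets line DH ⇒ J = (5, 3)
4. N lies on line RJ with RN:NJ = 1:3 ⇒ N = (7/2, 3/2)
5. A is where the line through H parallel to LD meets line QC ⇒ A = (5/8, -3/8)
through N parallel to AJ: direction (35/8, 27/8); meets DC at G = (49/44, -15/44)
G = D + t·(C−D) with t = 37/22

t = 37/22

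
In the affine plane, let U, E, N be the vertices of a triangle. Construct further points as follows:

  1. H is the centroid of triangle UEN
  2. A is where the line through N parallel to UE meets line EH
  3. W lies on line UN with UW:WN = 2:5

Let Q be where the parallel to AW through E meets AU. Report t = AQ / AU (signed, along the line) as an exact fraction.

Set U = (0, 0), E = (1, 0), N = (0, 1); any affine frame gives the same invariant.
1. H is the centroid of triangle UEN ⇒ H = (1/3, 1/3)
2. A is where the line through N parallel to UE meets line EH ⇒ A = (-1, 1)
3. W lies on line UN with UW:WN = 2:5 ⇒ W = (0, 2/7)
through E parallel to AW: direction (1, -5/7); meets AU at Q = (-5/2, 5/2)
Q = A + t·(U−A) with t = -3/2

t = -3/2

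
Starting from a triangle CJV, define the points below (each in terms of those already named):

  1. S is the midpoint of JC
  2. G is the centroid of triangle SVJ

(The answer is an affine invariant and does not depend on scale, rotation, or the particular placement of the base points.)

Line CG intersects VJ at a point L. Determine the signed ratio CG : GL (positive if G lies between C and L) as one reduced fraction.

CG:GL = 5

Choose coordinates C = (0, 0), J = (1, 0), V = (0, 1).
1. S is the midpoint of JC ⇒ S = (1/2, 0)
2. G is the centroid of triangle SVJ ⇒ G = (1/2, 1/3)
line CG meets VJ at L = (3/5, 2/5)
G = C + t·(L−C) with t = 5/6, so CG:GL = 5/6:1/6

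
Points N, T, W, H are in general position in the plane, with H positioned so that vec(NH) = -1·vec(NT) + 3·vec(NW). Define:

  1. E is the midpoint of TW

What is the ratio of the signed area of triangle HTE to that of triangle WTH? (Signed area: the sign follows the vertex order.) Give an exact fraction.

Work in coordinates with N = (0, 0), T = (1, 0), W = (0, 1), H = (-1, 3).
1. E is the midpoint of TW ⇒ E = (1/2, 1/2)
2·[HTE] = -1/2, 2·[WTH] = 1
[HTE]:[WTH] = -1/2:1 = -1/2

[HTE]:[WTH] = -1/2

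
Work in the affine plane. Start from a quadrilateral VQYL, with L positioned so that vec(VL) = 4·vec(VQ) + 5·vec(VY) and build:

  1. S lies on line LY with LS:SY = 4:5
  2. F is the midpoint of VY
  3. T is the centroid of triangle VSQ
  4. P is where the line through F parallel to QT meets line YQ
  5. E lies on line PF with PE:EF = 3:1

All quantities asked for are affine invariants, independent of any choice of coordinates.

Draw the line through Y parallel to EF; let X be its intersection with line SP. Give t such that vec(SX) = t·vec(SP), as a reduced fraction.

Assign V = (0, 0), Q = (1, 0), Y = (0, 1), L = (4, 5) — the answer is frame-independent, so this choice is without loss of generality.
1. S lies on line LY with LS:SY = 4:5 ⇒ S = (20/9, 29/9)
2. F is the midpoint of VY ⇒ F = (0, 1/2)
3. T is the centroid of triangle VSQ ⇒ T = (29/27, 29/27)
4. P is where the line through F parallel to QT meets line YQ ⇒ P = (1/31, 30/31)
5. E lies on line PF with PE:EF = 3:1 ⇒ E = (1/124, 153/248)
through Y parallel to EF: direction (-1/124, -29/248); meets SP at X = (-80/16461, 15301/16461)
X = S + t·(P−S) with t = 60/59

t = 60/59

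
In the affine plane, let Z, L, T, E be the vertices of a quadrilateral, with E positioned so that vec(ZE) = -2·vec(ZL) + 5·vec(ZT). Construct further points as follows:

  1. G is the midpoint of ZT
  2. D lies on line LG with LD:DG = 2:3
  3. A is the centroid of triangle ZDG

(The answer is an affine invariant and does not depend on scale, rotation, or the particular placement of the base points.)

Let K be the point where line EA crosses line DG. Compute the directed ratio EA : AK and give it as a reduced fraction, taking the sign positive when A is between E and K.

Assign Z = (0, 0), L = (1, 0), T = (0, 1), E = (-2, 5) — the answer is frame-independent, so this choice is without loss of generality.
1. G is the midpoint of ZT ⇒ G = (0, 1/2)
2. D lies on line LG with LD:DG = 2:3 ⇒ D = (3/5, 1/5)
3. A is the centroid of triangle ZDG ⇒ A = (1/5, 7/30)
line EA meets DG at K = (1/10, 9/20)
A = E + t·(K−E) with t = 22/21, so EA:AK = 22/21:-1/21

EA:AK = -22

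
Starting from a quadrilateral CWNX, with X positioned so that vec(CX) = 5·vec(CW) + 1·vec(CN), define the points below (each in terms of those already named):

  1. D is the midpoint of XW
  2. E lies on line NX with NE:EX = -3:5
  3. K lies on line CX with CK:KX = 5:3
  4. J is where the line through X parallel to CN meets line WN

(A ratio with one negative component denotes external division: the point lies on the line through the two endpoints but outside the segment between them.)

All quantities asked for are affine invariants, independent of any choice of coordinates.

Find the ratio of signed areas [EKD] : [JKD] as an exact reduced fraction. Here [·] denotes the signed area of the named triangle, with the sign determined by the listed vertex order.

[EKD]:[JKD] = -22/13

Work in coordinates with C = (0, 0), W = (1, 0), N = (0, 1), X = (5, 1).
1. D is the midpoint of XW ⇒ D = (3, 1/2)
2. E lies on line NX with NE:EX = -3:5 ⇒ E = (-15/2, 1)
3. K lies on line CX with CK:KX = 5:3 ⇒ K = (25/8, 5/8)
4. J is where the line through X parallel to CN meets line WN ⇒ J = (5, -4)
2·[EKD] = -11/8, 2·[JKD] = 13/16
[EKD]:[JKD] = -11/8:13/16 = -22/13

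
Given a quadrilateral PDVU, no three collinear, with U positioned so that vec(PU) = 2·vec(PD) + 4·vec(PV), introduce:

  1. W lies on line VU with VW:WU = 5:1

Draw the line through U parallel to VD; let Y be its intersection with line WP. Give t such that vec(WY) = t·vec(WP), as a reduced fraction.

t = -5/31

Assign P = (0, 0), D = (1, 0), V = (0, 1), U = (2, 4) — the answer is frame-independent, so this choice is without loss of generality.
1. W lies on line VU with VW:WU = 5:1 ⇒ W = (5/3, 7/2)
through U parallel to VD: direction (1, -1); meets WP at Y = (60/31, 126/31)
Y = W + t·(P−W) with t = -5/31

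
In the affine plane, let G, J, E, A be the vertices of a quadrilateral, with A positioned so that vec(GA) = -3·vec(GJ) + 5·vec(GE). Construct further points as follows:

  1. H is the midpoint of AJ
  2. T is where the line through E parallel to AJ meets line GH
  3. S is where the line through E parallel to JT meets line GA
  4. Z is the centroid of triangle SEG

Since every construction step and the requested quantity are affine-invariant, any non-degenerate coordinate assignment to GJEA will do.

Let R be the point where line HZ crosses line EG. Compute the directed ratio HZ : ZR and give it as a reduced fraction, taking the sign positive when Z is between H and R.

Choose coordinates G = (0, 0), J = (1, 0), E = (0, 1), A = (-3, 5).
1. H is the midpoint of AJ ⇒ H = (-1, 5/2)
2. T is where the line through E parallel to AJ meets line GH ⇒ T = (-4/5, 2)
3. S is where the line through E parallel to JT meets line GA ⇒ S = (-9/5, 3)
4. Z is the centroid of triangle SEG ⇒ Z = (-3/5, 4/3)
line HZ meets EG at R = (0, -5/12)
Z = H + t·(R−H) with t = 2/5, so HZ:ZR = 2/5:3/5

HZ:ZR = 2/3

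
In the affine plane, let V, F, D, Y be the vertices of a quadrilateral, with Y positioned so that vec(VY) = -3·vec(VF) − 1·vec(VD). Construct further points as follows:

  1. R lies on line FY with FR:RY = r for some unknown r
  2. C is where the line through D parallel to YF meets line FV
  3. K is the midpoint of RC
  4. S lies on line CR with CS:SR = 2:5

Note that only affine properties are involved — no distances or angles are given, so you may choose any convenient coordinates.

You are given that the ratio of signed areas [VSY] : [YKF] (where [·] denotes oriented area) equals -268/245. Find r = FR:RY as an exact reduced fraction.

r = 4/3

Assign V = (0, 0), F = (1, 0), D = (0, 1), Y = (-3, -1) — the answer is frame-independent, so this choice is without loss of generality.
1. With FR:RY = r, write λ = r/(r+1) so R = F + λ·(Y−F); R is affine-linear in λ
2. C is where the line through D parallel to YF meets line FV ⇒ C = (-4, 0)
3. K is the midpoint of RC ⇒ K is an affine combination of earlier points and hence also affine-linear in λ
4. S lies on line CR with CS:SR = 2:5 ⇒ S is an affine combination of earlier points and hence also affine-linear in λ
Every point depending on R is an affine combination of R and λ-independent points, so each such coordinate is linear in λ; the λ² term in each signed area is a multiple of (Y−F)×(Y−F) = 0, so 2·[VSY] and 2·[YKF] are each linear in λ. Evaluating at λ=0 and λ=1:
  2·[VSY] = 2/7·λ + 18/7,   2·[YKF] = -5/2
So [VSY]:[YKF] = (2/7·λ + 18/7) / (-5/2). Setting this equal to -268/245:
  2/7·λ + 18/7 = -268/245·(-5/2)  ⇒  λ = 4/7
Then r = λ/(1−λ) = (4/7)/(3/7) = 4/3. Check: with r = 4/3, R = (-9/7, -4/7) and [VSY]:[YKF] = -268/245 as required.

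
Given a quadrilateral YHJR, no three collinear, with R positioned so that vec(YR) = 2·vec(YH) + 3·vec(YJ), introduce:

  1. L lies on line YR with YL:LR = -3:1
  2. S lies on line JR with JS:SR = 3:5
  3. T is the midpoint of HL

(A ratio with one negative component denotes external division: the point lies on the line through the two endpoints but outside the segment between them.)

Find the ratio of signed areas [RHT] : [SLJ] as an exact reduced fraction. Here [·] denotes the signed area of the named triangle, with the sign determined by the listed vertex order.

Choose coordinates Y = (0, 0), H = (1, 0), J = (0, 1), R = (2, 3).
1. L lies on line YR with YL:LR = -3:1 ⇒ L = (3, 9/2)
2. S lies on line JR with JS:SR = 3:5 ⇒ S = (3/4, 7/4)
3. T is the midpoint of HL ⇒ T = (2, 9/4)
2·[RHT] = 3/4, 2·[SLJ] = 3/8
[RHT]:[SLJ] = 3/4:3/8 = 2

[RHT]:[SLJ] = 2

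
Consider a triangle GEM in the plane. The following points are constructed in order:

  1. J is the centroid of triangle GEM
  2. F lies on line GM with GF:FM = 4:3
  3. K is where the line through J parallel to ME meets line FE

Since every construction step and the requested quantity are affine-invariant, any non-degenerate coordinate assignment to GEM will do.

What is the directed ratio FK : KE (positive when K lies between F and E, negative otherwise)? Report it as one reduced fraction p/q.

FK:KE = 2/7

Set G = (0, 0), E = (1, 0), M = (0, 1); any affine frame gives the same invariant.
1. J is the centroid of triangle GEM ⇒ J = (1/3, 1/3)
2. F lies on line GM with GF:FM = 4:3 ⇒ F = (0, 4/7)
3. K is where the line through J parallel to ME meets line FE ⇒ K = (2/9, 4/9)
K = F + t·(E−F) with t = 2/9, so FK:KE = t:(1−t) = 2/9:7/9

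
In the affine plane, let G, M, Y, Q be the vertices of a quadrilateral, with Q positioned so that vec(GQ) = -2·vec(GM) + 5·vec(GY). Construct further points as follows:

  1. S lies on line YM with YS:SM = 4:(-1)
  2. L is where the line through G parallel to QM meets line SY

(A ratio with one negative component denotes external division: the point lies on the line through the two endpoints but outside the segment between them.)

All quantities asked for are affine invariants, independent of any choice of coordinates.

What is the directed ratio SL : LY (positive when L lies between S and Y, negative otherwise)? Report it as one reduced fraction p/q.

Work in coordinates with G = (0, 0), M = (1, 0), Y = (0, 1), Q = (-2, 5).
1. S lies on line YM with YS:SM = 4:(-1) ⇒ S = (4/3, -1/3)
2. L is where the line through G parallel to QM meets line SY ⇒ L = (-3/2, 5/2)
L = S + t·(Y−S) with t = 17/8, so SL:LY = t:(1−t) = 17/8:-9/8

SL:LY = -17/9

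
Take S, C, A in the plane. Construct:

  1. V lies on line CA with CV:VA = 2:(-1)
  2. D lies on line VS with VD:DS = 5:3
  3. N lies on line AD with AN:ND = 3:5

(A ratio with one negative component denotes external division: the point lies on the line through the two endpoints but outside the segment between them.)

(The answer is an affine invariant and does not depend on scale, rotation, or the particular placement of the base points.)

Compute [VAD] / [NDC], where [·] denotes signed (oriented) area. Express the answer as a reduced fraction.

[VAD]:[NDC] = -8/5

Work in coordinates with S = (0, 0), C = (1, 0), A = (0, 1).
1. V lies on line CA with CV:VA = 2:(-1) ⇒ V = (-1, 2)
2. D lies on line VS with VD:DS = 5:3 ⇒ D = (-3/8, 3/4)
3. N lies on line AD with AN:ND = 3:5 ⇒ N = (-9/64, 29/32)
2·[VAD] = -5/8, 2·[NDC] = 25/64
[VAD]:[NDC] = -5/8:25/64 = -8/5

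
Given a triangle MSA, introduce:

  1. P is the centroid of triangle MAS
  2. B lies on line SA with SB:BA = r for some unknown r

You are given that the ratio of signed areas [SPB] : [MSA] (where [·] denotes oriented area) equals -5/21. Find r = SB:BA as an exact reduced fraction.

Choose coordinates M = (0, 0), S = (1, 0), A = (0, 1).
1. P is the centroid of triangle MAS ⇒ P = (1/3, 1/3)
2. With SB:BA = r, write λ = r/(r+1) so B = S + λ·(A−S); B is affine-linear in λ
Every point depending on B is an affine combination of B and λ-independent points, so each such coordinate is linear in λ; the λ² term in each signed area is a multiple of (A−S)×(A−S) = 0, so 2·[SPB] and 2·[MSA] are each linear in λ. Evaluating at λ=0 and λ=1:
  2·[SPB] = -1/3·λ,   2·[MSA] = 1
So [SPB]:[MSA] = (-1/3·λ) / (1). Setting this equal to -5/21:
  -1/3·λ = -5/21·(1)  ⇒  λ = 5/7
Then r = λ/(1−λ) = (5/7)/(2/7) = 5/2. Check: with r = 5/2, B = (2/7, 5/7) and [SPB]:[MSA] = -5/21 as required.

r = 5/2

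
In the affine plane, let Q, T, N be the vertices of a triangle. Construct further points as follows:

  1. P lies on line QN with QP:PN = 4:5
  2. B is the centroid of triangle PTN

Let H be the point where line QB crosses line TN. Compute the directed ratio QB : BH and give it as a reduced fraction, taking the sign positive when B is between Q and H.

Set Q = (0, 0), T = (1, 0), N = (0, 1); any affine frame gives the same invariant.
1. P lies on line QN with QP:PN = 4:5 ⇒ P = (0, 4/9)
2. B is the centroid of triangle PTN ⇒ B = (1/3, 13/27)
line QB meets TN at H = (9/22, 13/22)
B = Q + t·(H−Q) with t = 22/27, so QB:BH = 22/27:5/27

QB:BH = 22/5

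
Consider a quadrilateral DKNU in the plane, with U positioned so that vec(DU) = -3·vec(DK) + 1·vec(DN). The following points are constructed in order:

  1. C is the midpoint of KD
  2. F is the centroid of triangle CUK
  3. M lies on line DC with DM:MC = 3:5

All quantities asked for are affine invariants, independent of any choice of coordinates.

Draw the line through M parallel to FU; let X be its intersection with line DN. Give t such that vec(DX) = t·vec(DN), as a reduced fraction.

Work in coordinates with D = (0, 0), K = (1, 0), N = (0, 1), U = (-3, 1).
1. C is the midpoint of KD ⇒ C = (1/2, 0)
2. F is the centroid of triangle CUK ⇒ F = (-1/2, 1/3)
3. M lies on line DC with DM:MC = 3:5 ⇒ M = (3/16, 0)
through M parallel to FU: direction (-5/2, 2/3); meets DN at X = (0, 1/20)
X = D + t·(N−D) with t = 1/20

t = 1/20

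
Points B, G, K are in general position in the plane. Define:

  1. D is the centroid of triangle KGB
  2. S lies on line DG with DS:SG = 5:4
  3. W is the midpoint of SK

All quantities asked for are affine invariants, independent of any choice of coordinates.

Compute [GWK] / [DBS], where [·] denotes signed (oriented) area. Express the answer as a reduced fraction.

[GWK]:[DBS] = -2/5

Work in coordinates with B = (0, 0), G = (1, 0), K = (0, 1).
1. D is the centroid of triangle KGB ⇒ D = (1/3, 1/3)
2. S lies on line DG with DS:SG = 5:4 ⇒ S = (19/27, 4/27)
3. W is the midpoint of SK ⇒ W = (19/54, 31/54)
2·[GWK] = -2/27, 2·[DBS] = 5/27
[GWK]:[DBS] = -2/27:5/27 = -2/5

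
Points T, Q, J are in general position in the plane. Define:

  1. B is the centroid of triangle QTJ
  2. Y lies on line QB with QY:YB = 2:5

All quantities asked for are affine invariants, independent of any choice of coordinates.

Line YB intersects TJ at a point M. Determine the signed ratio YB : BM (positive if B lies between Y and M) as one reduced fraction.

YB:BM = 10/7

Assign T = (0, 0), Q = (1, 0), J = (0, 1) — the answer is frame-independent, so this choice is without loss of generality.
1. B is the centroid of triangle QTJ ⇒ B = (1/3, 1/3)
2. Y lies on line QB with QY:YB = 2:5 ⇒ Y = (17/21, 2/21)
line YB meets TJ at M = (0, 1/2)
B = Y + t·(M−Y) with t = 10/17, so YB:BM = 10/17:7/17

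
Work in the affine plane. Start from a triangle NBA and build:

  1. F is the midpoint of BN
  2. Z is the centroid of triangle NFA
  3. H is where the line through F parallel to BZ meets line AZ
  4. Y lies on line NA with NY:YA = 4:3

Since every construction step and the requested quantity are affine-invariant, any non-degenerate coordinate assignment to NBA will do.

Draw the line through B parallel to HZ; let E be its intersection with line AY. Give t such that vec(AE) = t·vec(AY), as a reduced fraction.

Choose coordinates N = (0, 0), B = (1, 0), A = (0, 1).
1. F is the midpoint of BN ⇒ F = (1/2, 0)
2. Z is the centroid of triangle NFA ⇒ Z = (1/6, 1/3)
3. H is where the line through F parallel to BZ meets line AZ ⇒ H = (2/9, 1/9)
4. Y lies on line NA with NY:YA = 4:3 ⇒ Y = (0, 4/7)
through B parallel to HZ: direction (-1/18, 2/9); meets AY at E = (0, 4)
E = A + t·(Y−A) with t = -7

t = -7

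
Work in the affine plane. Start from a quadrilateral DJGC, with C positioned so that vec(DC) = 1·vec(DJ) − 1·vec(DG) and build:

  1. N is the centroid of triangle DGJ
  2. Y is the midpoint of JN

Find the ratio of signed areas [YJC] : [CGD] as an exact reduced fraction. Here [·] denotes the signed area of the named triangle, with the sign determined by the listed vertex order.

[YJC]:[CGD] = -1/3

Choose coordinates D = (0, 0), J = (1, 0), G = (0, 1), C = (1, -1).
1. N is the centroid of triangle DGJ ⇒ N = (1/3, 1/3)
2. Y is the midpoint of JN ⇒ Y = (2/3, 1/6)
2·[YJC] = -1/3, 2·[CGD] = 1
[YJC]:[CGD] = -1/3:1 = -1/3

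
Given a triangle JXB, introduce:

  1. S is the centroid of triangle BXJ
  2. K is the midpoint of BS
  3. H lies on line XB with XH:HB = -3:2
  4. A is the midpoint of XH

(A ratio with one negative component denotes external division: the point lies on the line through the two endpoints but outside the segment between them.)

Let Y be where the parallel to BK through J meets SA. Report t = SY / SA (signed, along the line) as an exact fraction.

t = 2

Work in coordinates with J = (0, 0), X = (1, 0), B = (0, 1).
1. S is the centroid of triangle BXJ ⇒ S = (1/3, 1/3)
2. K is the midpoint of BS ⇒ K = (1/6, 2/3)
3. H lies on line XB with XH:HB = -3:2 ⇒ H = (-2, 3)
4. A is the midpoint of XH ⇒ A = (-1/2, 3/2)
through J parallel to BK: direction (1/6, -1/3); meets SA at Y = (-4/3, 8/3)
Y = S + t·(A−S) with t = 2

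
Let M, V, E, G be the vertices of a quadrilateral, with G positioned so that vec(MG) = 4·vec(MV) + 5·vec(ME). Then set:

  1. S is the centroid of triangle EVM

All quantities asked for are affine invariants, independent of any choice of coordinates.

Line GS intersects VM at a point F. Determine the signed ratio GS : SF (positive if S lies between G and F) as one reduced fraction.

GS:SF = 14

Work in coordinates with M = (0, 0), V = (1, 0), E = (0, 1), G = (4, 5).
1. S is the centroid of triangle EVM ⇒ S = (1/3, 1/3)
line GS meets VM at F = (1/14, 0)
S = G + t·(F−G) with t = 14/15, so GS:SF = 14/15:1/15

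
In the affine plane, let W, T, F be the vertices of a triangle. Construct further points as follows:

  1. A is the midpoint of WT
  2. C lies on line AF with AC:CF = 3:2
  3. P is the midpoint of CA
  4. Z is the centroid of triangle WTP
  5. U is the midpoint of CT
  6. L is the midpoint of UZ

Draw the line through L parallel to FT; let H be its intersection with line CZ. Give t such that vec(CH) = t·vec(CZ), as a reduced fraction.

Assign W = (0, 0), T = (1, 0), F = (0, 1) — the answer is frame-independent, so this choice is without loss of generality.
1. A is the midpoint of WT ⇒ A = (1/2, 0)
2. C lies on line AF with AC:CF = 3:2 ⇒ C = (1/5, 3/5)
3. P is the midpoint of CA ⇒ P = (7/20, 3/10)
4. Z is the centroid of triangle WTP ⇒ Z = (9/20, 1/10)
5. U is the midpoint of CT ⇒ U = (3/5, 3/10)
6. L is the midpoint of UZ ⇒ L = (21/40, 1/5)
through L parallel to FT: direction (1, -1); meets CZ at H = (11/40, 9/20)
H = C + t·(Z−C) with t = 3/10

t = 3/10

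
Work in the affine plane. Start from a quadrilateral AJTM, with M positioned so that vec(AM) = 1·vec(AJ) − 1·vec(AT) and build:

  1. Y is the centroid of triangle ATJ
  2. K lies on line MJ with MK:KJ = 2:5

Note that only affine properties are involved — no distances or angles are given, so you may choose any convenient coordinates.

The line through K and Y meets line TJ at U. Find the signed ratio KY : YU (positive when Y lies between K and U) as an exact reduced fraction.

KY:YU = 8/7

Assign A = (0, 0), J = (1, 0), T = (0, 1), M = (1, -1) — the answer is frame-independent, so this choice is without loss of generality.
1. Y is the centroid of triangle ATJ ⇒ Y = (1/3, 1/3)
2. K lies on line MJ with MK:KJ = 2:5 ⇒ K = (1, -5/7)
line KY meets TJ at U = (-1/4, 5/4)
Y = K + t·(U−K) with t = 8/15, so KY:YU = 8/15:7/15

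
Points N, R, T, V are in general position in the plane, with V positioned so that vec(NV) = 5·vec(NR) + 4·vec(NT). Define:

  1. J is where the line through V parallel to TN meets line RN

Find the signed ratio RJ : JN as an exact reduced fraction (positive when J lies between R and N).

Work in coordinates with N = (0, 0), R = (1, 0), T = (0, 1), V = (5, 4).
1. J is where the line through V parallel to TN meets line RN ⇒ J = (5, 0)
J = R + t·(N−R) with t = -4, so RJ:JN = t:(1−t) = -4:5

RJ:JN = -4/5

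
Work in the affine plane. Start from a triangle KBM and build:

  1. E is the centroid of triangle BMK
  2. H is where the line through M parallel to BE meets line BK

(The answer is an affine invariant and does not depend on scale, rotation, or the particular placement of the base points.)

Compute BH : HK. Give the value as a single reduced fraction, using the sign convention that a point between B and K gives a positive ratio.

Assign K = (0, 0), B = (1, 0), M = (0, 1) — the answer is frame-independent, so this choice is without loss of generality.
1. E is the centroid of triangle BMK ⇒ E = (1/3, 1/3)
2. H is where the line through M parallel to BE meets line BK ⇒ H = (2, 0)
H = B + t·(K−B) with t = -1, so BH:HK = t:(1−t) = -1:2

BH:HK = -1/2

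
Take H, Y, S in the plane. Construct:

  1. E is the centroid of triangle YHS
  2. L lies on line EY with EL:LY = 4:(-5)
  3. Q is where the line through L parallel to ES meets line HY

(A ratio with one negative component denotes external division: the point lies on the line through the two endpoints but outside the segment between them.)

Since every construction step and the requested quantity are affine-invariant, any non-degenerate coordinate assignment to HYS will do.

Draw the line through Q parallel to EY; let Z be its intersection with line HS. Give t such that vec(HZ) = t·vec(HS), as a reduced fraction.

Assign H = (0, 0), Y = (1, 0), S = (0, 1) — the answer is frame-independent, so this choice is without loss of generality.
1. E is the centroid of triangle YHS ⇒ E = (1/3, 1/3)
2. L lies on line EY with EL:LY = 4:(-5) ⇒ L = (-7/3, 5/3)
3. Q is where the line through L parallel to ES meets line HY ⇒ Q = (-3/2, 0)
through Q parallel to EY: direction (2/3, -1/3); meets HS at Z = (0, -3/4)
Z = H + t·(S−H) with t = -3/4

t = -3/4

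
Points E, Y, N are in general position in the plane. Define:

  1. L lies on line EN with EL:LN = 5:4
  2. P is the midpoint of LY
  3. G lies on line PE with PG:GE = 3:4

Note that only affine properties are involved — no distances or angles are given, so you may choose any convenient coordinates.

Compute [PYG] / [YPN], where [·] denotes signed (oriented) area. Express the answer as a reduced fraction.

Assign E = (0, 0), Y = (1, 0), N = (0, 1) — the answer is frame-independent, so this choice is without loss of generality.
1. L lies on line EN with EL:LN = 5:4 ⇒ L = (0, 5/9)
2. P is the midpoint of LY ⇒ P = (1/2, 5/18)
3. G lies on line PE with PG:GE = 3:4 ⇒ G = (2/7, 10/63)
2·[PYG] = -5/42, 2·[YPN] = -2/9
[PYG]:[YPN] = -5/42:-2/9 = 15/28

[PYG]:[YPN] = 15/28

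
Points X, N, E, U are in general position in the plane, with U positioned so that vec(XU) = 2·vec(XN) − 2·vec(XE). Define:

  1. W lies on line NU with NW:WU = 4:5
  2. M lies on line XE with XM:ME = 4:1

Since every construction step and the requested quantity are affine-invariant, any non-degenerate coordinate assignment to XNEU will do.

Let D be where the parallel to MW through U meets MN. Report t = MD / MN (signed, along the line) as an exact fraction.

t = -5/4

Choose coordinates X = (0, 0), N = (1, 0), E = (0, 1), U = (2, -2).
1. W lies on line NU with NW:WU = 4:5 ⇒ W = (13/9, -8/9)
2. M lies on line XE with XM:ME = 4:1 ⇒ M = (0, 4/5)
through U parallel to MW: direction (13/9, -76/45); meets MN at D = (-5/4, 9/5)
D = M + t·(N−M) with t = -5/4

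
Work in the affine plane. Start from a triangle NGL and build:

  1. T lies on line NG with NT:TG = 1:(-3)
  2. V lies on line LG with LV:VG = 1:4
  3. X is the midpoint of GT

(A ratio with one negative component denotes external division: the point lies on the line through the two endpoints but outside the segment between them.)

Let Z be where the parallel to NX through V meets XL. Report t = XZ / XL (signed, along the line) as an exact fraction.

t = 4/5

Set N = (0, 0), G = (1, 0), L = (0, 1); any affine frame gives the same invariant.
1. T lies on line NG with NT:TG = 1:(-3) ⇒ T = (-1/2, 0)
2. V lies on line LG with LV:VG = 1:4 ⇒ V = (1/5, 4/5)
3. X is the midpoint of GT ⇒ X = (1/4, 0)
through V parallel to NX: direction (1/4, 0); meets XL at Z = (1/20, 4/5)
Z = X + t·(L−X) with t = 4/5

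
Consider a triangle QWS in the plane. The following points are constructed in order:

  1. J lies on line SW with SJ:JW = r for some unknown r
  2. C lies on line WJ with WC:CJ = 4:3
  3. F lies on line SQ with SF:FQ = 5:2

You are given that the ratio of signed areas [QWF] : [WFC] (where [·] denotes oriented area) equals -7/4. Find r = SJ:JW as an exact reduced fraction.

r = 3/2

Assign Q = (0, 0), W = (1, 0), S = (0, 1) — the answer is frame-independent, so this choice is without loss of generality.
1. With SJ:JW = r, write λ = r/(r+1) so J = S + λ·(W−S); J is affine-linear in λ
2. C lies on line WJ with WC:CJ = 4:3 ⇒ C is an affine combination of earlier points and hence also affine-linear in λ
3. F lies on line SQ with SF:FQ = 5:2 ⇒ F = (0, 2/7)
Every point depending on J is an affine combination of J and λ-independent points, so each such coordinate is linear in λ; the λ² term in each signed area is a multiple of (W−S)×(W−S) = 0, so 2·[QWF] and 2·[WFC] are each linear in λ. Evaluating at λ=0 and λ=1:
  2·[QWF] = 2/7,   2·[WFC] = 20/49·λ − 20/49
So [QWF]:[WFC] = (2/7) / (20/49·λ − 20/49). Setting this equal to -7/4:
  2/7 = -7/4·(20/49·λ − 20/49)  ⇒  λ = 3/5
Then r = λ/(1−λ) = (3/5)/(2/5) = 3/2. Check: with r = 3/2, J = (3/5, 2/5) and [QWF]:[WFC] = -7/4 as required.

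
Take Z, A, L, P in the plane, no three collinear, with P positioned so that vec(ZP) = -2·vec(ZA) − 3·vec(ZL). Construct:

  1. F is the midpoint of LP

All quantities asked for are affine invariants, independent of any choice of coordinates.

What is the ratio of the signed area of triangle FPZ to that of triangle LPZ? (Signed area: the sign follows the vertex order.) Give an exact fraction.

[FPZ]:[LPZ] = 1/2

Assign Z = (0, 0), A = (1, 0), L = (0, 1), P = (-2, -3) — the answer is frame-independent, so this choice is without loss of generality.
1. F is the midpoint of LP ⇒ F = (-1, -1)
2·[FPZ] = 1, 2·[LPZ] = 2
[FPZ]:[LPZ] = 1:2 = 1/2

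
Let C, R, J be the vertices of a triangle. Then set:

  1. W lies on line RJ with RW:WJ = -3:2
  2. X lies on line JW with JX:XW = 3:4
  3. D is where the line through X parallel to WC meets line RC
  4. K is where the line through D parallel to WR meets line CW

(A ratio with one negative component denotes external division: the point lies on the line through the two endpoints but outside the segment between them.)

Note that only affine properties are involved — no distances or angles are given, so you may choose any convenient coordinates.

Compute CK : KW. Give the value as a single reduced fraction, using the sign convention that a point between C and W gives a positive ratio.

CK:KW = 8/13

Work in coordinates with C = (0, 0), R = (1, 0), J = (0, 1).
1. W lies on line RJ with RW:WJ = -3:2 ⇒ W = (-2, 3)
2. X lies on line JW with JX:XW = 3:4 ⇒ X = (-6/7, 13/7)
3. D is where the line through X parallel to WC meets line RC ⇒ D = (8/21, 0)
4. K is where the line through D parallel to WR meets line CW ⇒ K = (-16/21, 8/7)
K = C + t·(W−C) with t = 8/21, so CK:KW = t:(1−t) = 8/21:13/21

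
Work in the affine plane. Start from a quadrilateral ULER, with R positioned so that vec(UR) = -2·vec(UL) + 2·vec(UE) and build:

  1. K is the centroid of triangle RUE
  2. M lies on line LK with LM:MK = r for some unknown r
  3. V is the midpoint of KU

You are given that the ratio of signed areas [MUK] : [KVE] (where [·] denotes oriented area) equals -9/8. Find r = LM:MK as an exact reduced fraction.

r = 5/3

Set U = (0, 0), L = (1, 0), E = (0, 1), R = (-2, 2); any affine frame gives the same invariant.
1. K is the centroid of triangle RUE ⇒ K = (-2/3, 1)
2. With LM:MK = r, write λ = r/(r+1) so M = L + λ·(K−L); M is affine-linear in λ
3. V is the midpoint of KU ⇒ V = (-1/3, 1/2)
Every point depending on M is an affine combination of M and λ-independent points, so each such coordinate is linear in λ; the λ² term in each signed area is a multiple of (K−L)×(K−L) = 0, so 2·[MUK] and 2·[KVE] are each linear in λ. Evaluating at λ=0 and λ=1:
  2·[MUK] = λ − 1,   2·[KVE] = 1/3
So [MUK]:[KVE] = (λ − 1) / (1/3). Setting this equal to -9/8:
  λ − 1 = -9/8·(1/3)  ⇒  λ = 5/8
Then r = λ/(1−λ) = (5/8)/(3/8) = 5/3. Check: with r = 5/3, M = (-1/24, 5/8) and [MUK]:[KVE] = -9/8 as required.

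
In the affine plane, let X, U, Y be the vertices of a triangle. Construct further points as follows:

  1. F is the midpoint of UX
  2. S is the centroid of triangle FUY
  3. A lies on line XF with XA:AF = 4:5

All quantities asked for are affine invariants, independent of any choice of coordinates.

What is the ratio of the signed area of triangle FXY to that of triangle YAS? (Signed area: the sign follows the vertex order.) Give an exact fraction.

[FXY]:[YAS] = -27/19

Set X = (0, 0), U = (1, 0), Y = (0, 1); any affine frame gives the same invariant.
1. F is the midpoint of UX ⇒ F = (1/2, 0)
2. S is the centroid of triangle FUY ⇒ S = (1/2, 1/3)
3. A lies on line XF with XA:AF = 4:5 ⇒ A = (2/9, 0)
2·[FXY] = -1/2, 2·[YAS] = 19/54
[FXY]:[YAS] = -1/2:19/54 = -27/19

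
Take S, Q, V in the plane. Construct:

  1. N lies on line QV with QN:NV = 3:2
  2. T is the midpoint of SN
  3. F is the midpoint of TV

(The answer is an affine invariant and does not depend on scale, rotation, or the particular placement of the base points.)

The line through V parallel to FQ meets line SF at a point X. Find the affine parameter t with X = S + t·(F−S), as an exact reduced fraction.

t = 18/13

Assign S = (0, 0), Q = (1, 0), V = (0, 1) — the answer is frame-independent, so this choice is without loss of generality.
1. N lies on line QV with QN:NV = 3:2 ⇒ N = (2/5, 3/5)
2. T is the midpoint of SN ⇒ T = (1/5, 3/10)
3. F is the midpoint of TV ⇒ F = (1/10, 13/20)
through V parallel to FQ: direction (9/10, -13/20); meets SF at X = (9/65, 9/10)
X = S + t·(F−S) with t = 18/13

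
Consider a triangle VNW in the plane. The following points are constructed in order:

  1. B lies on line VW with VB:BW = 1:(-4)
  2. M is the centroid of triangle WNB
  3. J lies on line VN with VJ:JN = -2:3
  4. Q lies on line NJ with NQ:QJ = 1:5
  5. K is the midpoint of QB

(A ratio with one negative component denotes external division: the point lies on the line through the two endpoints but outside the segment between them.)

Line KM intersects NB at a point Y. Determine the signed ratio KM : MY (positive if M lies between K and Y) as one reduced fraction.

Set V = (0, 0), N = (1, 0), W = (0, 1); any affine frame gives the same invariant.
1. B lies on line VW with VB:BW = 1:(-4) ⇒ B = (0, -1/3)
2. M is the centroid of triangle WNB ⇒ M = (1/3, 2/9)
3. J lies on line VN with VJ:JN = -2:3 ⇒ J = (-2, 0)
4. Q lies on line NJ with NQ:QJ = 1:5 ⇒ Q = (1/2, 0)
5. K is the midpoint of QB ⇒ K = (1/4, -1/6)
line KM meets NB at Y = (3/13, -10/39)
M = K + t·(Y−K) with t = -13/3, so KM:MY = -13/3:16/3

KM:MY = -13/16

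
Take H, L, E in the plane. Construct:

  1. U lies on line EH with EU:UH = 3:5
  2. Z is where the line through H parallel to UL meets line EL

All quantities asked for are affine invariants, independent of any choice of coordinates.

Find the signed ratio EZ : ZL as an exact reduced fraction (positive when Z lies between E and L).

EZ:ZL = -8/5

Choose coordinates H = (0, 0), L = (1, 0), E = (0, 1).
1. U lies on line EH with EU:UH = 3:5 ⇒ U = (0, 5/8)
2. Z is where the line through H parallel to UL meets line EL ⇒ Z = (8/3, -5/3)
Z = E + t·(L−E) with t = 8/3, so EZ:ZL = t:(1−t) = 8/3:-5/3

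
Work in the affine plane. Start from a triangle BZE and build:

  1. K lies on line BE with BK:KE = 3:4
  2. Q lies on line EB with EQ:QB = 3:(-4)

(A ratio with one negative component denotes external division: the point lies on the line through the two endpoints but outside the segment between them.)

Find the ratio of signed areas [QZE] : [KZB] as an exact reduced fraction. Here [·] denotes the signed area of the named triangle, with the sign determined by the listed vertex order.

Choose coordinates B = (0, 0), Z = (1, 0), E = (0, 1).
1. K lies on line BE with BK:KE = 3:4 ⇒ K = (0, 3/7)
2. Q lies on line EB with EQ:QB = 3:(-4) ⇒ Q = (0, 4)
2·[QZE] = -3, 2·[KZB] = -3/7
[QZE]:[KZB] = -3:-3/7 = 7

[QZE]:[KZB] = 7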